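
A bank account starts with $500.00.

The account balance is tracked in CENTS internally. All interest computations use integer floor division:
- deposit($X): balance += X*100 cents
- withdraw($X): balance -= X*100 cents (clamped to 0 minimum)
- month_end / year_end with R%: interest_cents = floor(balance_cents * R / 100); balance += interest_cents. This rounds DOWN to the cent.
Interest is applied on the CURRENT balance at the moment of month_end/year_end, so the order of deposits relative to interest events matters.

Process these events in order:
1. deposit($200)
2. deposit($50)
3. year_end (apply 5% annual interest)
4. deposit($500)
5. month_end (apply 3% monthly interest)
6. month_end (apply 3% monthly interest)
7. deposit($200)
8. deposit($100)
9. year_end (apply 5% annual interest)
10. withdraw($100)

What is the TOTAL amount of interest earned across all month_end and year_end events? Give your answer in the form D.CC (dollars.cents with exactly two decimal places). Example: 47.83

Answer: 199.19

Derivation:
After 1 (deposit($200)): balance=$700.00 total_interest=$0.00
After 2 (deposit($50)): balance=$750.00 total_interest=$0.00
After 3 (year_end (apply 5% annual interest)): balance=$787.50 total_interest=$37.50
After 4 (deposit($500)): balance=$1287.50 total_interest=$37.50
After 5 (month_end (apply 3% monthly interest)): balance=$1326.12 total_interest=$76.12
After 6 (month_end (apply 3% monthly interest)): balance=$1365.90 total_interest=$115.90
After 7 (deposit($200)): balance=$1565.90 total_interest=$115.90
After 8 (deposit($100)): balance=$1665.90 total_interest=$115.90
After 9 (year_end (apply 5% annual interest)): balance=$1749.19 total_interest=$199.19
After 10 (withdraw($100)): balance=$1649.19 total_interest=$199.19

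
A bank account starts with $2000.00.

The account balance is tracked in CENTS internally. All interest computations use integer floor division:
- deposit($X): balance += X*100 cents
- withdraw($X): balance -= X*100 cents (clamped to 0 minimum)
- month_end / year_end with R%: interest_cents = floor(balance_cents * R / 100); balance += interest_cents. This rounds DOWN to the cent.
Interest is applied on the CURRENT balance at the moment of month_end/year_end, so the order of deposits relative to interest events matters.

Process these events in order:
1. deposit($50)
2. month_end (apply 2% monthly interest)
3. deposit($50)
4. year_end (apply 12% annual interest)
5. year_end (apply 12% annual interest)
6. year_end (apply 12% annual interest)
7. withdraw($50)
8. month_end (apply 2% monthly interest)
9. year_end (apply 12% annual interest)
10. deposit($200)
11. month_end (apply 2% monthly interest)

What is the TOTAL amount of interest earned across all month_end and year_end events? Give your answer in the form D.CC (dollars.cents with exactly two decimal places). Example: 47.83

Answer: 1400.73

Derivation:
After 1 (deposit($50)): balance=$2050.00 total_interest=$0.00
After 2 (month_end (apply 2% monthly interest)): balance=$2091.00 total_interest=$41.00
After 3 (deposit($50)): balance=$2141.00 total_interest=$41.00
After 4 (year_end (apply 12% annual interest)): balance=$2397.92 total_interest=$297.92
After 5 (year_end (apply 12% annual interest)): balance=$2685.67 total_interest=$585.67
After 6 (year_end (apply 12% annual interest)): balance=$3007.95 total_interest=$907.95
After 7 (withdraw($50)): balance=$2957.95 total_interest=$907.95
After 8 (month_end (apply 2% monthly interest)): balance=$3017.10 total_interest=$967.10
After 9 (year_end (apply 12% annual interest)): balance=$3379.15 total_interest=$1329.15
After 10 (deposit($200)): balance=$3579.15 total_interest=$1329.15
After 11 (month_end (apply 2% monthly interest)): balance=$3650.73 total_interest=$1400.73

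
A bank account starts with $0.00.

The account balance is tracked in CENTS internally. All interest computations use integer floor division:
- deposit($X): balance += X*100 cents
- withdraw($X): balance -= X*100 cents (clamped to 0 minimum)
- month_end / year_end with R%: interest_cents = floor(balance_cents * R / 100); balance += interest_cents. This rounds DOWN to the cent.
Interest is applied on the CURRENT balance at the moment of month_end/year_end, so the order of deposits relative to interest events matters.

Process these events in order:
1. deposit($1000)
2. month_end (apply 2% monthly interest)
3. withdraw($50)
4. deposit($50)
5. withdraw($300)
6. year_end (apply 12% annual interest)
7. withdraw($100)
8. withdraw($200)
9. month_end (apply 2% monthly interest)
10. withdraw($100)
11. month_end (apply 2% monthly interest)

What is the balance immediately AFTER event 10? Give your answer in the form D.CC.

Answer: 416.52

Derivation:
After 1 (deposit($1000)): balance=$1000.00 total_interest=$0.00
After 2 (month_end (apply 2% monthly interest)): balance=$1020.00 total_interest=$20.00
After 3 (withdraw($50)): balance=$970.00 total_interest=$20.00
After 4 (deposit($50)): balance=$1020.00 total_interest=$20.00
After 5 (withdraw($300)): balance=$720.00 total_interest=$20.00
After 6 (year_end (apply 12% annual interest)): balance=$806.40 total_interest=$106.40
After 7 (withdraw($100)): balance=$706.40 total_interest=$106.40
After 8 (withdraw($200)): balance=$506.40 total_interest=$106.40
After 9 (month_end (apply 2% monthly interest)): balance=$516.52 total_interest=$116.52
After 10 (withdraw($100)): balance=$416.52 total_interest=$116.52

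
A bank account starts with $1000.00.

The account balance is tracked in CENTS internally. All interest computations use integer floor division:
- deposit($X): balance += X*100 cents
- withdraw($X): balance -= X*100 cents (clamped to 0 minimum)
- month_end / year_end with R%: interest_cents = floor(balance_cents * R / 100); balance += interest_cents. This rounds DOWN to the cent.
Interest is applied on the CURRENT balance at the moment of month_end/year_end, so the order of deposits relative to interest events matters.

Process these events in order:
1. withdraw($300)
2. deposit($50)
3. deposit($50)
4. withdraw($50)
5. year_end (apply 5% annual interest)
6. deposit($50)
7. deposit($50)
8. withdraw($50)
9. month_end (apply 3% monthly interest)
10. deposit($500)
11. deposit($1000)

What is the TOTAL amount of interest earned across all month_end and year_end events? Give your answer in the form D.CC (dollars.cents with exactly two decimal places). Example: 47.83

After 1 (withdraw($300)): balance=$700.00 total_interest=$0.00
After 2 (deposit($50)): balance=$750.00 total_interest=$0.00
After 3 (deposit($50)): balance=$800.00 total_interest=$0.00
After 4 (withdraw($50)): balance=$750.00 total_interest=$0.00
After 5 (year_end (apply 5% annual interest)): balance=$787.50 total_interest=$37.50
After 6 (deposit($50)): balance=$837.50 total_interest=$37.50
After 7 (deposit($50)): balance=$887.50 total_interest=$37.50
After 8 (withdraw($50)): balance=$837.50 total_interest=$37.50
After 9 (month_end (apply 3% monthly interest)): balance=$862.62 total_interest=$62.62
After 10 (deposit($500)): balance=$1362.62 total_interest=$62.62
After 11 (deposit($1000)): balance=$2362.62 total_interest=$62.62

Answer: 62.62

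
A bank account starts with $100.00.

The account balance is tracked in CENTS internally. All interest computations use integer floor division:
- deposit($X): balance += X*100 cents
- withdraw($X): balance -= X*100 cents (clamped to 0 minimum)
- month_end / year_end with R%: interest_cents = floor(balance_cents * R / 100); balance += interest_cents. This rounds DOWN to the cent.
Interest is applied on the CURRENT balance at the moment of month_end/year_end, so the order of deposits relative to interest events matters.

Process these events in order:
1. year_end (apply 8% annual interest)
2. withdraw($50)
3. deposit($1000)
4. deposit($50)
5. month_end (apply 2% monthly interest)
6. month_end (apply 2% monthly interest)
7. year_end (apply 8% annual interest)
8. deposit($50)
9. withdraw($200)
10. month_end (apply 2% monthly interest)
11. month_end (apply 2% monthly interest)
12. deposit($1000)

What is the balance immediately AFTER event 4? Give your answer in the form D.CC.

Answer: 1108.00

Derivation:
After 1 (year_end (apply 8% annual interest)): balance=$108.00 total_interest=$8.00
After 2 (withdraw($50)): balance=$58.00 total_interest=$8.00
After 3 (deposit($1000)): balance=$1058.00 total_interest=$8.00
After 4 (deposit($50)): balance=$1108.00 total_interest=$8.00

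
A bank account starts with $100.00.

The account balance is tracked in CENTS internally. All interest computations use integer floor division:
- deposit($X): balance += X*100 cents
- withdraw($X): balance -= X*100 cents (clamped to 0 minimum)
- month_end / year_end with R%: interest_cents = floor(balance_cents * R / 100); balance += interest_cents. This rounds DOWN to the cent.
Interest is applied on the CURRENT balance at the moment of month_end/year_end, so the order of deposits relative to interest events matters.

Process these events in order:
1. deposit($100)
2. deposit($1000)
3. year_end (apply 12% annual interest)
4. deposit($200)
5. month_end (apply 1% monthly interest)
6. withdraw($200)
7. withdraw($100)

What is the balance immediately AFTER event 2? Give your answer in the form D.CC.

Answer: 1200.00

Derivation:
After 1 (deposit($100)): balance=$200.00 total_interest=$0.00
After 2 (deposit($1000)): balance=$1200.00 total_interest=$0.00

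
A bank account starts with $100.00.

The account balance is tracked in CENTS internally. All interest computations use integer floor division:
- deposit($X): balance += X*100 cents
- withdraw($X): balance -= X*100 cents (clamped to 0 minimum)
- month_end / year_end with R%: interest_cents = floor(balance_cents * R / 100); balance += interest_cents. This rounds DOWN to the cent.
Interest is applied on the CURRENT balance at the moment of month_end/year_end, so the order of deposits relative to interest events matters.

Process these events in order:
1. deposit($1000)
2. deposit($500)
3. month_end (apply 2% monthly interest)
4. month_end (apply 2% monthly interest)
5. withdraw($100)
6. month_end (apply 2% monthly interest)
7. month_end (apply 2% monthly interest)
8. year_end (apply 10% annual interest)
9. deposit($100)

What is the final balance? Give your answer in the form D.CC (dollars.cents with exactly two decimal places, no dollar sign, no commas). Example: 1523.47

After 1 (deposit($1000)): balance=$1100.00 total_interest=$0.00
After 2 (deposit($500)): balance=$1600.00 total_interest=$0.00
After 3 (month_end (apply 2% monthly interest)): balance=$1632.00 total_interest=$32.00
After 4 (month_end (apply 2% monthly interest)): balance=$1664.64 total_interest=$64.64
After 5 (withdraw($100)): balance=$1564.64 total_interest=$64.64
After 6 (month_end (apply 2% monthly interest)): balance=$1595.93 total_interest=$95.93
After 7 (month_end (apply 2% monthly interest)): balance=$1627.84 total_interest=$127.84
After 8 (year_end (apply 10% annual interest)): balance=$1790.62 total_interest=$290.62
After 9 (deposit($100)): balance=$1890.62 total_interest=$290.62

Answer: 1890.62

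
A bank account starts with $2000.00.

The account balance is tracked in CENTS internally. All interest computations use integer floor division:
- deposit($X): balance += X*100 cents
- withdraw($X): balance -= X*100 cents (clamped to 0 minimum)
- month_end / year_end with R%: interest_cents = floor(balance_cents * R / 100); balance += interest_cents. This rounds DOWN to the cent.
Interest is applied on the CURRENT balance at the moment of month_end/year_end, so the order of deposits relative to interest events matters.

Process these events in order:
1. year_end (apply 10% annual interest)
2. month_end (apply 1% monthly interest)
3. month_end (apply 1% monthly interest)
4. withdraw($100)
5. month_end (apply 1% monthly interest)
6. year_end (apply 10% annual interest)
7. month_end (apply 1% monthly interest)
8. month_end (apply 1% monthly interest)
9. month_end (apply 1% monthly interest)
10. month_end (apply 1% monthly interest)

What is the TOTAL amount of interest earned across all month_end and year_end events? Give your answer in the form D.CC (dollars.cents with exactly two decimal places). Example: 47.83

After 1 (year_end (apply 10% annual interest)): balance=$2200.00 total_interest=$200.00
After 2 (month_end (apply 1% monthly interest)): balance=$2222.00 total_interest=$222.00
After 3 (month_end (apply 1% monthly interest)): balance=$2244.22 total_interest=$244.22
After 4 (withdraw($100)): balance=$2144.22 total_interest=$244.22
After 5 (month_end (apply 1% monthly interest)): balance=$2165.66 total_interest=$265.66
After 6 (year_end (apply 10% annual interest)): balance=$2382.22 total_interest=$482.22
After 7 (month_end (apply 1% monthly interest)): balance=$2406.04 total_interest=$506.04
After 8 (month_end (apply 1% monthly interest)): balance=$2430.10 total_interest=$530.10
After 9 (month_end (apply 1% monthly interest)): balance=$2454.40 total_interest=$554.40
After 10 (month_end (apply 1% monthly interest)): balance=$2478.94 total_interest=$578.94

Answer: 578.94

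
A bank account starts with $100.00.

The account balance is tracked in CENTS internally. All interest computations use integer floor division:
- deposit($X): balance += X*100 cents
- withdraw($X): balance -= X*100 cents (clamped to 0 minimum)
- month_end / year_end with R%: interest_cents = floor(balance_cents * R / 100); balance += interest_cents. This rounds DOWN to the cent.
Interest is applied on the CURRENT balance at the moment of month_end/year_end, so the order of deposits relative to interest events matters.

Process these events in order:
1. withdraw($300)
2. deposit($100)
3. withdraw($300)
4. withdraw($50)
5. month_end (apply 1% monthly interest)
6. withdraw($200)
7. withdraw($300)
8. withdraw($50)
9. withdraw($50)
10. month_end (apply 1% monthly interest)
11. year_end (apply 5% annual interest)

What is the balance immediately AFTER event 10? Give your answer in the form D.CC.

After 1 (withdraw($300)): balance=$0.00 total_interest=$0.00
After 2 (deposit($100)): balance=$100.00 total_interest=$0.00
After 3 (withdraw($300)): balance=$0.00 total_interest=$0.00
After 4 (withdraw($50)): balance=$0.00 total_interest=$0.00
After 5 (month_end (apply 1% monthly interest)): balance=$0.00 total_interest=$0.00
After 6 (withdraw($200)): balance=$0.00 total_interest=$0.00
After 7 (withdraw($300)): balance=$0.00 total_interest=$0.00
After 8 (withdraw($50)): balance=$0.00 total_interest=$0.00
After 9 (withdraw($50)): balance=$0.00 total_interest=$0.00
After 10 (month_end (apply 1% monthly interest)): balance=$0.00 total_interest=$0.00

Answer: 0.00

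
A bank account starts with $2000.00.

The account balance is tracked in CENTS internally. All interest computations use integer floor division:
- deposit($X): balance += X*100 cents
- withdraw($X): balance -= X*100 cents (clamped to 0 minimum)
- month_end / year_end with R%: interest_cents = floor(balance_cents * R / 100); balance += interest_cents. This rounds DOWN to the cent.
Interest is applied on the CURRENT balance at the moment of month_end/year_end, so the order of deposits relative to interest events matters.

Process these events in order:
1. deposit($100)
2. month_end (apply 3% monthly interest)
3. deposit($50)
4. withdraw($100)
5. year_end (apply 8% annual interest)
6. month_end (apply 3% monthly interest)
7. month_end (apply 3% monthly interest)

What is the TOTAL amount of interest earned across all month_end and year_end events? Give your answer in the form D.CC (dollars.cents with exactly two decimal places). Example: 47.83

After 1 (deposit($100)): balance=$2100.00 total_interest=$0.00
After 2 (month_end (apply 3% monthly interest)): balance=$2163.00 total_interest=$63.00
After 3 (deposit($50)): balance=$2213.00 total_interest=$63.00
After 4 (withdraw($100)): balance=$2113.00 total_interest=$63.00
After 5 (year_end (apply 8% annual interest)): balance=$2282.04 total_interest=$232.04
After 6 (month_end (apply 3% monthly interest)): balance=$2350.50 total_interest=$300.50
After 7 (month_end (apply 3% monthly interest)): balance=$2421.01 total_interest=$371.01

Answer: 371.01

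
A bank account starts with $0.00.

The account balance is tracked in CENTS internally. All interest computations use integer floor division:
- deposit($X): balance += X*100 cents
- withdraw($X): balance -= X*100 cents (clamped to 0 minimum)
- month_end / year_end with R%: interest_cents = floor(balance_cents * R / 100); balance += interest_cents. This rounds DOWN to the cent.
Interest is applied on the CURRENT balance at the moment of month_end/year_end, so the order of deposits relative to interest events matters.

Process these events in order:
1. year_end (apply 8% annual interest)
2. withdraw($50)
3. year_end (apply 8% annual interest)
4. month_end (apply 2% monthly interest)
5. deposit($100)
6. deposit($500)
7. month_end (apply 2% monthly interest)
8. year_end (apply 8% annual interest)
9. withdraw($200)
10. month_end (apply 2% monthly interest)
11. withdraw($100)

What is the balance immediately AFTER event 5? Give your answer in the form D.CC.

After 1 (year_end (apply 8% annual interest)): balance=$0.00 total_interest=$0.00
After 2 (withdraw($50)): balance=$0.00 total_interest=$0.00
After 3 (year_end (apply 8% annual interest)): balance=$0.00 total_interest=$0.00
After 4 (month_end (apply 2% monthly interest)): balance=$0.00 total_interest=$0.00
After 5 (deposit($100)): balance=$100.00 total_interest=$0.00

Answer: 100.00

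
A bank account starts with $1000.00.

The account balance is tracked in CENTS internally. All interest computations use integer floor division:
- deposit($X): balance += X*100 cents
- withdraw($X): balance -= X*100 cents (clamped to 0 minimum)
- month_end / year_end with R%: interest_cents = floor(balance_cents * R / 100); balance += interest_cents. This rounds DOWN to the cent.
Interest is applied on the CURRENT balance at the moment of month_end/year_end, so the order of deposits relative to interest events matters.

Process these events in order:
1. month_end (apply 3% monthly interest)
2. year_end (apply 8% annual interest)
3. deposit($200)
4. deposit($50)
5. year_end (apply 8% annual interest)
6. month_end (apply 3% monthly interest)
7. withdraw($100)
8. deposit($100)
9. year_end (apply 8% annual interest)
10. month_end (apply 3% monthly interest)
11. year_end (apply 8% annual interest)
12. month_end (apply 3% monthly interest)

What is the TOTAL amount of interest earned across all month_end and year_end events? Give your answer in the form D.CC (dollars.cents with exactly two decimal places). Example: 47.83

Answer: 625.35

Derivation:
After 1 (month_end (apply 3% monthly interest)): balance=$1030.00 total_interest=$30.00
After 2 (year_end (apply 8% annual interest)): balance=$1112.40 total_interest=$112.40
After 3 (deposit($200)): balance=$1312.40 total_interest=$112.40
After 4 (deposit($50)): balance=$1362.40 total_interest=$112.40
After 5 (year_end (apply 8% annual interest)): balance=$1471.39 total_interest=$221.39
After 6 (month_end (apply 3% monthly interest)): balance=$1515.53 total_interest=$265.53
After 7 (withdraw($100)): balance=$1415.53 total_interest=$265.53
After 8 (deposit($100)): balance=$1515.53 total_interest=$265.53
After 9 (year_end (apply 8% annual interest)): balance=$1636.77 total_interest=$386.77
After 10 (month_end (apply 3% monthly interest)): balance=$1685.87 total_interest=$435.87
After 11 (year_end (apply 8% annual interest)): balance=$1820.73 total_interest=$570.73
After 12 (month_end (apply 3% monthly interest)): balance=$1875.35 total_interest=$625.35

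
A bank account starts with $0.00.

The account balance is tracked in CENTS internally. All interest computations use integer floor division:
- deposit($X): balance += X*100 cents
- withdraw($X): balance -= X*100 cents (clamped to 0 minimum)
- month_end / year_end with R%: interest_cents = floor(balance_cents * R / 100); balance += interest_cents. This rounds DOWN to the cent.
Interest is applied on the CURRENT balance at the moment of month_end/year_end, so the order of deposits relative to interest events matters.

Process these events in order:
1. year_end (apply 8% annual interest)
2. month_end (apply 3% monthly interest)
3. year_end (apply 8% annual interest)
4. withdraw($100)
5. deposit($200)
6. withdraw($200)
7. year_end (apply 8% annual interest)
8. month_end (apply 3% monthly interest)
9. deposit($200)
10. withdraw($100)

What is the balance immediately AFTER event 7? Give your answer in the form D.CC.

After 1 (year_end (apply 8% annual interest)): balance=$0.00 total_interest=$0.00
After 2 (month_end (apply 3% monthly interest)): balance=$0.00 total_interest=$0.00
After 3 (year_end (apply 8% annual interest)): balance=$0.00 total_interest=$0.00
After 4 (withdraw($100)): balance=$0.00 total_interest=$0.00
After 5 (deposit($200)): balance=$200.00 total_interest=$0.00
After 6 (withdraw($200)): balance=$0.00 total_interest=$0.00
After 7 (year_end (apply 8% annual interest)): balance=$0.00 total_interest=$0.00

Answer: 0.00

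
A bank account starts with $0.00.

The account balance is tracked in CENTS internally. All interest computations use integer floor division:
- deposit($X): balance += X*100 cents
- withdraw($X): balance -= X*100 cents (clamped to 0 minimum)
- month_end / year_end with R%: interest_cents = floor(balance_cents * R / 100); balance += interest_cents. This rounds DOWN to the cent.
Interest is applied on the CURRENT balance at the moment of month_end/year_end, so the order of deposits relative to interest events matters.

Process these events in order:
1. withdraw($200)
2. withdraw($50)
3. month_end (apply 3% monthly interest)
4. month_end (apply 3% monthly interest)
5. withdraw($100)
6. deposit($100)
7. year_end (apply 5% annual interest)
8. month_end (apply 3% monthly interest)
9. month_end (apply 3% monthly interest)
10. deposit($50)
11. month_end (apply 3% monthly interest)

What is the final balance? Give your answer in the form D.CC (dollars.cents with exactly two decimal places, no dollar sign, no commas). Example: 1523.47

After 1 (withdraw($200)): balance=$0.00 total_interest=$0.00
After 2 (withdraw($50)): balance=$0.00 total_interest=$0.00
After 3 (month_end (apply 3% monthly interest)): balance=$0.00 total_interest=$0.00
After 4 (month_end (apply 3% monthly interest)): balance=$0.00 total_interest=$0.00
After 5 (withdraw($100)): balance=$0.00 total_interest=$0.00
After 6 (deposit($100)): balance=$100.00 total_interest=$0.00
After 7 (year_end (apply 5% annual interest)): balance=$105.00 total_interest=$5.00
After 8 (month_end (apply 3% monthly interest)): balance=$108.15 total_interest=$8.15
After 9 (month_end (apply 3% monthly interest)): balance=$111.39 total_interest=$11.39
After 10 (deposit($50)): balance=$161.39 total_interest=$11.39
After 11 (month_end (apply 3% monthly interest)): balance=$166.23 total_interest=$16.23

Answer: 166.23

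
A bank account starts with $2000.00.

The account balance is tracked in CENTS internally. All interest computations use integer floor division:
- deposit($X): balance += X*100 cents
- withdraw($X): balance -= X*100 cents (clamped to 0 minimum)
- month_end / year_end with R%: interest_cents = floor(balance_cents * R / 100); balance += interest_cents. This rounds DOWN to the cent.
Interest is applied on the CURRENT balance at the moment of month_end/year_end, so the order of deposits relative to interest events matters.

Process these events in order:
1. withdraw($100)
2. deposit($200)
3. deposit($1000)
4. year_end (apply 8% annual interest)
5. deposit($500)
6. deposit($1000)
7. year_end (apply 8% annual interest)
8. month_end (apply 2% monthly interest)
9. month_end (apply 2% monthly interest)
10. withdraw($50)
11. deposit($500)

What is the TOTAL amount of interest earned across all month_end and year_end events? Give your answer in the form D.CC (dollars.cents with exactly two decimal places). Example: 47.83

Answer: 847.36

Derivation:
After 1 (withdraw($100)): balance=$1900.00 total_interest=$0.00
After 2 (deposit($200)): balance=$2100.00 total_interest=$0.00
After 3 (deposit($1000)): balance=$3100.00 total_interest=$0.00
After 4 (year_end (apply 8% annual interest)): balance=$3348.00 total_interest=$248.00
After 5 (deposit($500)): balance=$3848.00 total_interest=$248.00
After 6 (deposit($1000)): balance=$4848.00 total_interest=$248.00
After 7 (year_end (apply 8% annual interest)): balance=$5235.84 total_interest=$635.84
After 8 (month_end (apply 2% monthly interest)): balance=$5340.55 total_interest=$740.55
After 9 (month_end (apply 2% monthly interest)): balance=$5447.36 total_interest=$847.36
After 10 (withdraw($50)): balance=$5397.36 total_interest=$847.36
After 11 (deposit($500)): balance=$5897.36 total_interest=$847.36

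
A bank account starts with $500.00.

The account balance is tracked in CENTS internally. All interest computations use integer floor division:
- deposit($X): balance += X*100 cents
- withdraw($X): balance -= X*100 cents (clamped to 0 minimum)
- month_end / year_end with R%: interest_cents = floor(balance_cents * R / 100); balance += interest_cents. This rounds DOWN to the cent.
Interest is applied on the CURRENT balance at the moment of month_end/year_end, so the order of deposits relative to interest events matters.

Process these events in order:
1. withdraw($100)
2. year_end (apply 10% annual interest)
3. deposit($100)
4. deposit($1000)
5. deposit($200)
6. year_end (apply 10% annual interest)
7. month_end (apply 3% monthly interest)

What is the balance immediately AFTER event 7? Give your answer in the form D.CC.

After 1 (withdraw($100)): balance=$400.00 total_interest=$0.00
After 2 (year_end (apply 10% annual interest)): balance=$440.00 total_interest=$40.00
After 3 (deposit($100)): balance=$540.00 total_interest=$40.00
After 4 (deposit($1000)): balance=$1540.00 total_interest=$40.00
After 5 (deposit($200)): balance=$1740.00 total_interest=$40.00
After 6 (year_end (apply 10% annual interest)): balance=$1914.00 total_interest=$214.00
After 7 (month_end (apply 3% monthly interest)): balance=$1971.42 total_interest=$271.42

Answer: 1971.42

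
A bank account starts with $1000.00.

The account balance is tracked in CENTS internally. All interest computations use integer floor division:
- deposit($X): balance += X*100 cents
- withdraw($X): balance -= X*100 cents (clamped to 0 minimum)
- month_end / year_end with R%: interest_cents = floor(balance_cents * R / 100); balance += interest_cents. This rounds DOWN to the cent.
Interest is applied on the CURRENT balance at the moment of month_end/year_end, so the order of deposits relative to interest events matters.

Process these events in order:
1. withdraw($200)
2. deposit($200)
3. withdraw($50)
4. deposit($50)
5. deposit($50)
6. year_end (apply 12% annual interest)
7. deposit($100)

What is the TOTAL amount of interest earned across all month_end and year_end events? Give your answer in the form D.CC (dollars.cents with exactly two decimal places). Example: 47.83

Answer: 126.00

Derivation:
After 1 (withdraw($200)): balance=$800.00 total_interest=$0.00
After 2 (deposit($200)): balance=$1000.00 total_interest=$0.00
After 3 (withdraw($50)): balance=$950.00 total_interest=$0.00
After 4 (deposit($50)): balance=$1000.00 total_interest=$0.00
After 5 (deposit($50)): balance=$1050.00 total_interest=$0.00
After 6 (year_end (apply 12% annual interest)): balance=$1176.00 total_interest=$126.00
After 7 (deposit($100)): balance=$1276.00 total_interest=$126.00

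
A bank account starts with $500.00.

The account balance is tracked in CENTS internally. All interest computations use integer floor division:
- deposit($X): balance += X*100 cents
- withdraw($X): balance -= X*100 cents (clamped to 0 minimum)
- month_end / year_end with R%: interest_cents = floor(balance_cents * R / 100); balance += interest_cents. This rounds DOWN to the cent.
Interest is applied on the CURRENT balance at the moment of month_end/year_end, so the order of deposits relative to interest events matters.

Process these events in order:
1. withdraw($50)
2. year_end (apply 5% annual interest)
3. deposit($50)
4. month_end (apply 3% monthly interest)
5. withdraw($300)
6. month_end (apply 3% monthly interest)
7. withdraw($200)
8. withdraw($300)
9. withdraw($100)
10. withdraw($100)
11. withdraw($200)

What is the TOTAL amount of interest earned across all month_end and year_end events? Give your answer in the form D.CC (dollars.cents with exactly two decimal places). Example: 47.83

Answer: 45.31

Derivation:
After 1 (withdraw($50)): balance=$450.00 total_interest=$0.00
After 2 (year_end (apply 5% annual interest)): balance=$472.50 total_interest=$22.50
After 3 (deposit($50)): balance=$522.50 total_interest=$22.50
After 4 (month_end (apply 3% monthly interest)): balance=$538.17 total_interest=$38.17
After 5 (withdraw($300)): balance=$238.17 total_interest=$38.17
After 6 (month_end (apply 3% monthly interest)): balance=$245.31 total_interest=$45.31
After 7 (withdraw($200)): balance=$45.31 total_interest=$45.31
After 8 (withdraw($300)): balance=$0.00 total_interest=$45.31
After 9 (withdraw($100)): balance=$0.00 total_interest=$45.31
After 10 (withdraw($100)): balance=$0.00 total_interest=$45.31
After 11 (withdraw($200)): balance=$0.00 total_interest=$45.31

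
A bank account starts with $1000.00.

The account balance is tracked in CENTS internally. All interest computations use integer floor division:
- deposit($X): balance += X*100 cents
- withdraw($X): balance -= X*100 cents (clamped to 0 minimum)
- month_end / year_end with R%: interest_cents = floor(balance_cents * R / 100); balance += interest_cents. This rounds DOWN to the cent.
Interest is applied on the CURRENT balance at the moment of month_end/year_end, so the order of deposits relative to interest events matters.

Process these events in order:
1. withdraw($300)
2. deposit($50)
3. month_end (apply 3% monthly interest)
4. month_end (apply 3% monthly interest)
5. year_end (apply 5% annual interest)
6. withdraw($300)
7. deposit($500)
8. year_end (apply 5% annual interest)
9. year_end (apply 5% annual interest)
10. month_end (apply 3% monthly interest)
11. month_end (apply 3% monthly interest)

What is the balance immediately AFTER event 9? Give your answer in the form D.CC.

After 1 (withdraw($300)): balance=$700.00 total_interest=$0.00
After 2 (deposit($50)): balance=$750.00 total_interest=$0.00
After 3 (month_end (apply 3% monthly interest)): balance=$772.50 total_interest=$22.50
After 4 (month_end (apply 3% monthly interest)): balance=$795.67 total_interest=$45.67
After 5 (year_end (apply 5% annual interest)): balance=$835.45 total_interest=$85.45
After 6 (withdraw($300)): balance=$535.45 total_interest=$85.45
After 7 (deposit($500)): balance=$1035.45 total_interest=$85.45
After 8 (year_end (apply 5% annual interest)): balance=$1087.22 total_interest=$137.22
After 9 (year_end (apply 5% annual interest)): balance=$1141.58 total_interest=$191.58

Answer: 1141.58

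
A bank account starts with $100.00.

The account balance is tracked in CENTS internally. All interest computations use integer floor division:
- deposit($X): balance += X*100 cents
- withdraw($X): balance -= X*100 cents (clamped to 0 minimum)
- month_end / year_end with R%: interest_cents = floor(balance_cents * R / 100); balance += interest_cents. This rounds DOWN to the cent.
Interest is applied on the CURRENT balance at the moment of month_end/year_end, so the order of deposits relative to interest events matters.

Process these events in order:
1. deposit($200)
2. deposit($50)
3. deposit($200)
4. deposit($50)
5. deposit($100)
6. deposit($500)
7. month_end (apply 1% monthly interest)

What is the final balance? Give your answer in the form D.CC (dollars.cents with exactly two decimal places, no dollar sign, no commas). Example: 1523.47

Answer: 1212.00

Derivation:
After 1 (deposit($200)): balance=$300.00 total_interest=$0.00
After 2 (deposit($50)): balance=$350.00 total_interest=$0.00
After 3 (deposit($200)): balance=$550.00 total_interest=$0.00
After 4 (deposit($50)): balance=$600.00 total_interest=$0.00
After 5 (deposit($100)): balance=$700.00 total_interest=$0.00
After 6 (deposit($500)): balance=$1200.00 total_interest=$0.00
After 7 (month_end (apply 1% monthly interest)): balance=$1212.00 total_interest=$12.00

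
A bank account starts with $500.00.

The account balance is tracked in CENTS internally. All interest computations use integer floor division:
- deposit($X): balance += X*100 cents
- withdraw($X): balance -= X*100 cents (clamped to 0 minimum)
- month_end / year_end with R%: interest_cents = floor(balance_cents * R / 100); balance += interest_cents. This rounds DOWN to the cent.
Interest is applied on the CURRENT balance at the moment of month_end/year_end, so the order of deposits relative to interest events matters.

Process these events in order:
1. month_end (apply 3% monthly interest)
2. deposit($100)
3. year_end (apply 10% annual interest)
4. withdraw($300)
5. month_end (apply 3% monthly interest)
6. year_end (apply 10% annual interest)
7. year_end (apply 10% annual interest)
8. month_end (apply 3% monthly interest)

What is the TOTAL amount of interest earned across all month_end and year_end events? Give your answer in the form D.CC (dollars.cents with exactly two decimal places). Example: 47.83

Answer: 183.28

Derivation:
After 1 (month_end (apply 3% monthly interest)): balance=$515.00 total_interest=$15.00
After 2 (deposit($100)): balance=$615.00 total_interest=$15.00
After 3 (year_end (apply 10% annual interest)): balance=$676.50 total_interest=$76.50
After 4 (withdraw($300)): balance=$376.50 total_interest=$76.50
After 5 (month_end (apply 3% monthly interest)): balance=$387.79 total_interest=$87.79
After 6 (year_end (apply 10% annual interest)): balance=$426.56 total_interest=$126.56
After 7 (year_end (apply 10% annual interest)): balance=$469.21 total_interest=$169.21
After 8 (month_end (apply 3% monthly interest)): balance=$483.28 total_interest=$183.28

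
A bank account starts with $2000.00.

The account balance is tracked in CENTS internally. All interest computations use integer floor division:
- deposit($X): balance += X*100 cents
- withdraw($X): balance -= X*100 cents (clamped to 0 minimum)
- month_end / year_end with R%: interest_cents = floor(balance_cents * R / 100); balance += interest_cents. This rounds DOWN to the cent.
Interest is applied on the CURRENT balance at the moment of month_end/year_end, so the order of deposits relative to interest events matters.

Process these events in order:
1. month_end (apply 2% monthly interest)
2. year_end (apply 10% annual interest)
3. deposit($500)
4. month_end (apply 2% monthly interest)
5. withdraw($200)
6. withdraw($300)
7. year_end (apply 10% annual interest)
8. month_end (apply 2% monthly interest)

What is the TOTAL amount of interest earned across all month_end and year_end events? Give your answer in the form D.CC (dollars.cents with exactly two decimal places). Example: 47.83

Answer: 579.33

Derivation:
After 1 (month_end (apply 2% monthly interest)): balance=$2040.00 total_interest=$40.00
After 2 (year_end (apply 10% annual interest)): balance=$2244.00 total_interest=$244.00
After 3 (deposit($500)): balance=$2744.00 total_interest=$244.00
After 4 (month_end (apply 2% monthly interest)): balance=$2798.88 total_interest=$298.88
After 5 (withdraw($200)): balance=$2598.88 total_interest=$298.88
After 6 (withdraw($300)): balance=$2298.88 total_interest=$298.88
After 7 (year_end (apply 10% annual interest)): balance=$2528.76 total_interest=$528.76
After 8 (month_end (apply 2% monthly interest)): balance=$2579.33 total_interest=$579.33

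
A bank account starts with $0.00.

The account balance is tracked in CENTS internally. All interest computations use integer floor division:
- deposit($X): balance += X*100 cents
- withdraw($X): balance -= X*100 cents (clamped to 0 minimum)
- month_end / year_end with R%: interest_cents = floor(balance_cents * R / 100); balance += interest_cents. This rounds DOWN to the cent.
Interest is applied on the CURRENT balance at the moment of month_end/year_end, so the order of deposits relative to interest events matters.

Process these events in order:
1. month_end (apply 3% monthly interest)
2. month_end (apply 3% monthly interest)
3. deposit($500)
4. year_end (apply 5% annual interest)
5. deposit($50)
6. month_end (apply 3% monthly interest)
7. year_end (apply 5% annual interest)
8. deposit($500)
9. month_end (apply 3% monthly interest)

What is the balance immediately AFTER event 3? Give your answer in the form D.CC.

After 1 (month_end (apply 3% monthly interest)): balance=$0.00 total_interest=$0.00
After 2 (month_end (apply 3% monthly interest)): balance=$0.00 total_interest=$0.00
After 3 (deposit($500)): balance=$500.00 total_interest=$0.00

Answer: 500.00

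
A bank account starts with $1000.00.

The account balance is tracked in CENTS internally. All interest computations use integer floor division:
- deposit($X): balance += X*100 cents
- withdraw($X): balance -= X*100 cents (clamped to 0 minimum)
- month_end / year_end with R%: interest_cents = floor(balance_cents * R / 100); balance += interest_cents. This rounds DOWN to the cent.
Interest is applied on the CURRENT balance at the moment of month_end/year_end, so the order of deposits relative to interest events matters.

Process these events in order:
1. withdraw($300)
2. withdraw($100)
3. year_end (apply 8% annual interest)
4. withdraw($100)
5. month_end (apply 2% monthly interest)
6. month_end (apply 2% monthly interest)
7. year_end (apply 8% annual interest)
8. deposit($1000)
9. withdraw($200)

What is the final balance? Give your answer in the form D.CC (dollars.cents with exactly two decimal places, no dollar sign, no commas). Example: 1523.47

After 1 (withdraw($300)): balance=$700.00 total_interest=$0.00
After 2 (withdraw($100)): balance=$600.00 total_interest=$0.00
After 3 (year_end (apply 8% annual interest)): balance=$648.00 total_interest=$48.00
After 4 (withdraw($100)): balance=$548.00 total_interest=$48.00
After 5 (month_end (apply 2% monthly interest)): balance=$558.96 total_interest=$58.96
After 6 (month_end (apply 2% monthly interest)): balance=$570.13 total_interest=$70.13
After 7 (year_end (apply 8% annual interest)): balance=$615.74 total_interest=$115.74
After 8 (deposit($1000)): balance=$1615.74 total_interest=$115.74
After 9 (withdraw($200)): balance=$1415.74 total_interest=$115.74

Answer: 1415.74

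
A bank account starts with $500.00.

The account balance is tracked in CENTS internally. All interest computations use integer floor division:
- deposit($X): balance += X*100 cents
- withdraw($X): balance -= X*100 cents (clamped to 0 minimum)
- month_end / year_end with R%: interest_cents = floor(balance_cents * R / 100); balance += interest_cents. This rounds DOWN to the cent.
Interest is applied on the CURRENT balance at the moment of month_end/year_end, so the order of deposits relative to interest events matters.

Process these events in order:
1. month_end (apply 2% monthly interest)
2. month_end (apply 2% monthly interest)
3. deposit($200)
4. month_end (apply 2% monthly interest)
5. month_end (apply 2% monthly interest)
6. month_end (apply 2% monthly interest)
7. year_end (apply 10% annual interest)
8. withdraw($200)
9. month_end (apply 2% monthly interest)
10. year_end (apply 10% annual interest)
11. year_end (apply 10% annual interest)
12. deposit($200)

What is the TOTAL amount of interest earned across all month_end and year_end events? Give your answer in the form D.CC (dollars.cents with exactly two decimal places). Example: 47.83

After 1 (month_end (apply 2% monthly interest)): balance=$510.00 total_interest=$10.00
After 2 (month_end (apply 2% monthly interest)): balance=$520.20 total_interest=$20.20
After 3 (deposit($200)): balance=$720.20 total_interest=$20.20
After 4 (month_end (apply 2% monthly interest)): balance=$734.60 total_interest=$34.60
After 5 (month_end (apply 2% monthly interest)): balance=$749.29 total_interest=$49.29
After 6 (month_end (apply 2% monthly interest)): balance=$764.27 total_interest=$64.27
After 7 (year_end (apply 10% annual interest)): balance=$840.69 total_interest=$140.69
After 8 (withdraw($200)): balance=$640.69 total_interest=$140.69
After 9 (month_end (apply 2% monthly interest)): balance=$653.50 total_interest=$153.50
After 10 (year_end (apply 10% annual interest)): balance=$718.85 total_interest=$218.85
After 11 (year_end (apply 10% annual interest)): balance=$790.73 total_interest=$290.73
After 12 (deposit($200)): balance=$990.73 total_interest=$290.73

Answer: 290.73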